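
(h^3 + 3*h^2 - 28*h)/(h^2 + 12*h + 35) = h*(h - 4)/(h + 5)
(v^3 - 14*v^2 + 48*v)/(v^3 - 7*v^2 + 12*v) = (v^2 - 14*v + 48)/(v^2 - 7*v + 12)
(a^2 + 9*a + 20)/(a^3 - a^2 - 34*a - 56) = (a + 5)/(a^2 - 5*a - 14)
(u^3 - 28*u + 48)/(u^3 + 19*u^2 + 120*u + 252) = (u^2 - 6*u + 8)/(u^2 + 13*u + 42)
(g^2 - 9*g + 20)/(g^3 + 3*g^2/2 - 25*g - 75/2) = 2*(g - 4)/(2*g^2 + 13*g + 15)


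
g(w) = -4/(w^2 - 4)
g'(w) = 8*w/(w^2 - 4)^2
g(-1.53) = 2.41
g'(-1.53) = -4.45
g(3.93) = -0.35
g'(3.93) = 0.24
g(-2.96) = -0.84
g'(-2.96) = -1.04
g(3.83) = -0.37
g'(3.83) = 0.27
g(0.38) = 1.04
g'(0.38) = 0.20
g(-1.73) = 3.97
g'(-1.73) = -13.65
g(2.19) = -5.02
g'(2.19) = 27.64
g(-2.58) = -1.51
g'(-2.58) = -2.92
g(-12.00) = -0.03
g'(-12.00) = 0.00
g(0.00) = 1.00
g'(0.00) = 0.00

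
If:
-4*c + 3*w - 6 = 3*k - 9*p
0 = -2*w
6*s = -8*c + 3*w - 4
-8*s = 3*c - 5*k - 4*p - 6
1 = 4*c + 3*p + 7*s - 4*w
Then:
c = -335/313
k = -577/939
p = -13/939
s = 238/313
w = 0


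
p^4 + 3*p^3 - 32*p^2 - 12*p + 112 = (p - 4)*(p - 2)*(p + 2)*(p + 7)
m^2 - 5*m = m*(m - 5)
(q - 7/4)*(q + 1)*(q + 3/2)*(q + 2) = q^4 + 11*q^3/4 - 11*q^2/8 - 67*q/8 - 21/4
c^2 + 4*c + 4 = (c + 2)^2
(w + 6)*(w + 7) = w^2 + 13*w + 42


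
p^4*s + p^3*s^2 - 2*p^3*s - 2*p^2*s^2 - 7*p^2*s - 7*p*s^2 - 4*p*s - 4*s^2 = (p - 4)*(p + 1)*(p + s)*(p*s + s)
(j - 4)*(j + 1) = j^2 - 3*j - 4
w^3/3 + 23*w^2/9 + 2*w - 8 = (w/3 + 1)*(w - 4/3)*(w + 6)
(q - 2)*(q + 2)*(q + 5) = q^3 + 5*q^2 - 4*q - 20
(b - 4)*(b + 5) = b^2 + b - 20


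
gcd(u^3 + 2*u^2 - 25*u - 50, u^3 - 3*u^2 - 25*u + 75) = u^2 - 25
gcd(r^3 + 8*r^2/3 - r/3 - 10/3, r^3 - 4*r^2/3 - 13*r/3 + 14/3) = r^2 + r - 2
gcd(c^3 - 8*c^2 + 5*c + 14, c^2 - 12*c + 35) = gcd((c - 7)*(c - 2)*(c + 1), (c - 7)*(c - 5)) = c - 7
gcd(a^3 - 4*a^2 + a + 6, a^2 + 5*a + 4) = a + 1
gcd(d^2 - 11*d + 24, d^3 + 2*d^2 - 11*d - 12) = d - 3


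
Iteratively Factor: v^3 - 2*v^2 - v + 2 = (v - 2)*(v^2 - 1) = (v - 2)*(v + 1)*(v - 1)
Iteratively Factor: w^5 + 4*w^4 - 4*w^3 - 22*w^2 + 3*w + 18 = (w + 1)*(w^4 + 3*w^3 - 7*w^2 - 15*w + 18) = (w - 1)*(w + 1)*(w^3 + 4*w^2 - 3*w - 18) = (w - 1)*(w + 1)*(w + 3)*(w^2 + w - 6) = (w - 2)*(w - 1)*(w + 1)*(w + 3)*(w + 3)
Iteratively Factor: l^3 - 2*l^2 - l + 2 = (l - 1)*(l^2 - l - 2) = (l - 1)*(l + 1)*(l - 2)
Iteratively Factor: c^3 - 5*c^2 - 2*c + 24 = (c - 3)*(c^2 - 2*c - 8) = (c - 4)*(c - 3)*(c + 2)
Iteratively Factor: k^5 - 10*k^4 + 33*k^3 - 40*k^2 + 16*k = (k - 4)*(k^4 - 6*k^3 + 9*k^2 - 4*k) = k*(k - 4)*(k^3 - 6*k^2 + 9*k - 4) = k*(k - 4)^2*(k^2 - 2*k + 1) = k*(k - 4)^2*(k - 1)*(k - 1)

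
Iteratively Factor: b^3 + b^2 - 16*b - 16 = (b + 1)*(b^2 - 16) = (b + 1)*(b + 4)*(b - 4)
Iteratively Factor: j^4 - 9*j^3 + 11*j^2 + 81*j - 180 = (j - 3)*(j^3 - 6*j^2 - 7*j + 60) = (j - 5)*(j - 3)*(j^2 - j - 12) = (j - 5)*(j - 3)*(j + 3)*(j - 4)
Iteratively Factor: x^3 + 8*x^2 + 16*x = (x + 4)*(x^2 + 4*x) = x*(x + 4)*(x + 4)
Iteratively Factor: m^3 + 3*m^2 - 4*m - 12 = (m + 2)*(m^2 + m - 6) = (m - 2)*(m + 2)*(m + 3)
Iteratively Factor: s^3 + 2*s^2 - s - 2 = (s + 2)*(s^2 - 1) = (s - 1)*(s + 2)*(s + 1)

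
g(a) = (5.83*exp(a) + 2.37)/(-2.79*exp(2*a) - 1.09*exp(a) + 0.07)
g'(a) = (5.83*exp(a) + 2.37)*(5.58*exp(2*a) + 1.09*exp(a))/(-2.79*exp(2*a) - 1.09*exp(a) + 0.07)^2 + 5.83*exp(a)/(-2.79*exp(2*a) - 1.09*exp(a) + 0.07)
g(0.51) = -1.27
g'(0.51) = 1.30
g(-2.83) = -671.75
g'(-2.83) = 13840.72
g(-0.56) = -3.90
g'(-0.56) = 4.23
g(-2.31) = -44.89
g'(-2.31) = 102.71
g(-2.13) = -30.96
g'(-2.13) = 58.19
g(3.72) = -0.05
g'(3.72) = 0.05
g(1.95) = -0.30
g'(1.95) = 0.30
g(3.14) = -0.09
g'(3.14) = 0.09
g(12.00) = 0.00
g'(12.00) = 0.00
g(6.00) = -0.00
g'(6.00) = 0.01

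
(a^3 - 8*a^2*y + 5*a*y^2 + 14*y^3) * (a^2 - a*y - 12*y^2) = a^5 - 9*a^4*y + a^3*y^2 + 105*a^2*y^3 - 74*a*y^4 - 168*y^5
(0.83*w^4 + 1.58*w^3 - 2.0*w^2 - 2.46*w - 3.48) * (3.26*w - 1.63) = 2.7058*w^5 + 3.7979*w^4 - 9.0954*w^3 - 4.7596*w^2 - 7.335*w + 5.6724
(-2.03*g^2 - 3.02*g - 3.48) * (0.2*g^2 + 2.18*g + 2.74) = -0.406*g^4 - 5.0294*g^3 - 12.8418*g^2 - 15.8612*g - 9.5352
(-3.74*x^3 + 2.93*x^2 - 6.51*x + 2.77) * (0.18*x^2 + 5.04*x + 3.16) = -0.6732*x^5 - 18.3222*x^4 + 1.777*x^3 - 23.053*x^2 - 6.6108*x + 8.7532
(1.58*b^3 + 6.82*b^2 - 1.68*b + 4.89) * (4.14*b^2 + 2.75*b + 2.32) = 6.5412*b^5 + 32.5798*b^4 + 15.4654*b^3 + 31.447*b^2 + 9.5499*b + 11.3448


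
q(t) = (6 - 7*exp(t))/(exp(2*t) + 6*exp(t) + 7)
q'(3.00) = 0.18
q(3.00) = -0.25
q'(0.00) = -0.46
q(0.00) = -0.07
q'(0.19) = -0.44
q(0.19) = -0.16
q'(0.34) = -0.41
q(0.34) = -0.22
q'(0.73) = -0.29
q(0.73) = -0.36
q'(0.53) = -0.36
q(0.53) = -0.29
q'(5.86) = 0.02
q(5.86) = -0.02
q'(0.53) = -0.36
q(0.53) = -0.29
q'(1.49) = -0.00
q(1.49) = -0.47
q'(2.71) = 0.19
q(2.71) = -0.31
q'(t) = (6 - 7*exp(t))*(-2*exp(2*t) - 6*exp(t))/(exp(2*t) + 6*exp(t) + 7)^2 - 7*exp(t)/(exp(2*t) + 6*exp(t) + 7) = (7*exp(2*t) - 12*exp(t) - 85)*exp(t)/(exp(4*t) + 12*exp(3*t) + 50*exp(2*t) + 84*exp(t) + 49)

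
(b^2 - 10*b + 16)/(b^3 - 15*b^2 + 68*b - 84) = (b - 8)/(b^2 - 13*b + 42)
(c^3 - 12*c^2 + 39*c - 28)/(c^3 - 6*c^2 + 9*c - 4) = (c - 7)/(c - 1)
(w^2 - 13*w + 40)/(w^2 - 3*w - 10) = (w - 8)/(w + 2)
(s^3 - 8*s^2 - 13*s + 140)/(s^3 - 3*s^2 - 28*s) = (s - 5)/s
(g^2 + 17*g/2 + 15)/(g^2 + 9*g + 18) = (g + 5/2)/(g + 3)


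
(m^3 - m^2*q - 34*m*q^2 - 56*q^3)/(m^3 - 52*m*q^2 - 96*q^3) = (-m^2 + 3*m*q + 28*q^2)/(-m^2 + 2*m*q + 48*q^2)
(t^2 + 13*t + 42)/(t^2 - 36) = (t + 7)/(t - 6)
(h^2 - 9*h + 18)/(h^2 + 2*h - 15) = (h - 6)/(h + 5)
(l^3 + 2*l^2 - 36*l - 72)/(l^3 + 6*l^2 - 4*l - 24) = (l - 6)/(l - 2)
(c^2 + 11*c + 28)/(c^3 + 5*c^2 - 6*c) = (c^2 + 11*c + 28)/(c*(c^2 + 5*c - 6))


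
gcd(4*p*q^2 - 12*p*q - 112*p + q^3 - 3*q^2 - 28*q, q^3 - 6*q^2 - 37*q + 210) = q - 7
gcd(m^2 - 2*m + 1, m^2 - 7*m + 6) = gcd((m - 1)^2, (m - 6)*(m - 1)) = m - 1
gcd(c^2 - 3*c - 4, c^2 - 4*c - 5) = c + 1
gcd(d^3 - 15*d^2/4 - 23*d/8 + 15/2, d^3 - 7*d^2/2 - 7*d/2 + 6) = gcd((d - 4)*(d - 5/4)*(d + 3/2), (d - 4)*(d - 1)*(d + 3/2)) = d^2 - 5*d/2 - 6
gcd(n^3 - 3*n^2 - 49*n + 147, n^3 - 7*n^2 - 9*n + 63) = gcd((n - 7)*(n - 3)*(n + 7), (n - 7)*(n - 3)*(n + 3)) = n^2 - 10*n + 21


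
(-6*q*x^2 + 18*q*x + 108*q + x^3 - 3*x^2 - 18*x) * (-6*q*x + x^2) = 36*q^2*x^3 - 108*q^2*x^2 - 648*q^2*x - 12*q*x^4 + 36*q*x^3 + 216*q*x^2 + x^5 - 3*x^4 - 18*x^3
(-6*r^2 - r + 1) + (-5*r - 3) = -6*r^2 - 6*r - 2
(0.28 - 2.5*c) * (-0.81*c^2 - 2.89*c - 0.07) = 2.025*c^3 + 6.9982*c^2 - 0.6342*c - 0.0196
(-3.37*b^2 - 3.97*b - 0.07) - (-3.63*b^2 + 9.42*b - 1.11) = 0.26*b^2 - 13.39*b + 1.04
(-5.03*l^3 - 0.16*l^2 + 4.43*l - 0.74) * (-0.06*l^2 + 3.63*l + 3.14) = 0.3018*l^5 - 18.2493*l^4 - 16.6408*l^3 + 15.6229*l^2 + 11.224*l - 2.3236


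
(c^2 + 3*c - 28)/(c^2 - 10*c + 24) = (c + 7)/(c - 6)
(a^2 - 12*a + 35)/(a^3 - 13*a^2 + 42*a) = (a - 5)/(a*(a - 6))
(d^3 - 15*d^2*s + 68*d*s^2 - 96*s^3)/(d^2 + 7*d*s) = (d^3 - 15*d^2*s + 68*d*s^2 - 96*s^3)/(d*(d + 7*s))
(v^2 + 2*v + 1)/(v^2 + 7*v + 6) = (v + 1)/(v + 6)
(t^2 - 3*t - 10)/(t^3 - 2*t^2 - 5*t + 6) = (t - 5)/(t^2 - 4*t + 3)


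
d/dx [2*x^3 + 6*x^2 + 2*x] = 6*x^2 + 12*x + 2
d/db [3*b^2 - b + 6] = 6*b - 1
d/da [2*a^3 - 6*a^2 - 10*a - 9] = 6*a^2 - 12*a - 10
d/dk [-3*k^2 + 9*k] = 9 - 6*k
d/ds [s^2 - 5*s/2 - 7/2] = 2*s - 5/2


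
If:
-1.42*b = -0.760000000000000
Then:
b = 0.54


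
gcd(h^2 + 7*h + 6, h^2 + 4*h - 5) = 1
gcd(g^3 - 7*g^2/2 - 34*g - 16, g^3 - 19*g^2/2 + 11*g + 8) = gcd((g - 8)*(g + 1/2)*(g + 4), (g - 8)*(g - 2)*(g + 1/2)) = g^2 - 15*g/2 - 4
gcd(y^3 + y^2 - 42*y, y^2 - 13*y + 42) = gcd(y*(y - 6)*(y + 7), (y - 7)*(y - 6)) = y - 6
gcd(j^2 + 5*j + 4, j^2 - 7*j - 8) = j + 1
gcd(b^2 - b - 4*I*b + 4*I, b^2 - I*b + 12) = b - 4*I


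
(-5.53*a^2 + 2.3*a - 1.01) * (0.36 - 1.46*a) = 8.0738*a^3 - 5.3488*a^2 + 2.3026*a - 0.3636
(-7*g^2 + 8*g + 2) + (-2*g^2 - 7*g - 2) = -9*g^2 + g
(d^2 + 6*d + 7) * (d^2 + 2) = d^4 + 6*d^3 + 9*d^2 + 12*d + 14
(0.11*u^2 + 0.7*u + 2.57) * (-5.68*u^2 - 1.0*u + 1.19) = -0.6248*u^4 - 4.086*u^3 - 15.1667*u^2 - 1.737*u + 3.0583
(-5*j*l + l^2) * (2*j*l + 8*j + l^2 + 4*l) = -10*j^2*l^2 - 40*j^2*l - 3*j*l^3 - 12*j*l^2 + l^4 + 4*l^3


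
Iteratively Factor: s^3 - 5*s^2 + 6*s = (s)*(s^2 - 5*s + 6) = s*(s - 2)*(s - 3)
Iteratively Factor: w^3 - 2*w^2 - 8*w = (w - 4)*(w^2 + 2*w) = (w - 4)*(w + 2)*(w)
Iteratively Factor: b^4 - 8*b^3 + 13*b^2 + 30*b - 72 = (b - 3)*(b^3 - 5*b^2 - 2*b + 24) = (b - 4)*(b - 3)*(b^2 - b - 6) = (b - 4)*(b - 3)*(b + 2)*(b - 3)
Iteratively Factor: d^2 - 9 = (d - 3)*(d + 3)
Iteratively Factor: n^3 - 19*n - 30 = (n + 3)*(n^2 - 3*n - 10) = (n - 5)*(n + 3)*(n + 2)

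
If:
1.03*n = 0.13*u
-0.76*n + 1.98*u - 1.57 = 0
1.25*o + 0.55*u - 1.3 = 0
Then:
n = 0.11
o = 0.67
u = 0.83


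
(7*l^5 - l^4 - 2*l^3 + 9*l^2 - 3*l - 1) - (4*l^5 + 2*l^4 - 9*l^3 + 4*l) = 3*l^5 - 3*l^4 + 7*l^3 + 9*l^2 - 7*l - 1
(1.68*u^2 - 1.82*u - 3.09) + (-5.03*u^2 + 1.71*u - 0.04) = -3.35*u^2 - 0.11*u - 3.13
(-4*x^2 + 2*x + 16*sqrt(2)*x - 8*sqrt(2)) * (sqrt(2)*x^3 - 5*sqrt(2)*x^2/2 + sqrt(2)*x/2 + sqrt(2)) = -4*sqrt(2)*x^5 + 12*sqrt(2)*x^4 + 32*x^4 - 96*x^3 - 7*sqrt(2)*x^3 - 3*sqrt(2)*x^2 + 56*x^2 + 2*sqrt(2)*x + 24*x - 16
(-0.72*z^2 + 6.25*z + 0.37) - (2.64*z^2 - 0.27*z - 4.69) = -3.36*z^2 + 6.52*z + 5.06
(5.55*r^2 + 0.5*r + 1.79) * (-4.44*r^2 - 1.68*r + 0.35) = -24.642*r^4 - 11.544*r^3 - 6.8451*r^2 - 2.8322*r + 0.6265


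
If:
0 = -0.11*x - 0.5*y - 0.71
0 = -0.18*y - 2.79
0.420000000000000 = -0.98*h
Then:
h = -0.43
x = 64.00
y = -15.50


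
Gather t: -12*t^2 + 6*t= -12*t^2 + 6*t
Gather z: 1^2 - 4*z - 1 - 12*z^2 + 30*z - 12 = -12*z^2 + 26*z - 12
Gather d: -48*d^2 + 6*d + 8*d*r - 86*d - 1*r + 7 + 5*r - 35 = -48*d^2 + d*(8*r - 80) + 4*r - 28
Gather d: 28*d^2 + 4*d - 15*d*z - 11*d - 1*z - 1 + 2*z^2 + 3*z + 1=28*d^2 + d*(-15*z - 7) + 2*z^2 + 2*z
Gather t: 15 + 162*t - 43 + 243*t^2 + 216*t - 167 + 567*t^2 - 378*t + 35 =810*t^2 - 160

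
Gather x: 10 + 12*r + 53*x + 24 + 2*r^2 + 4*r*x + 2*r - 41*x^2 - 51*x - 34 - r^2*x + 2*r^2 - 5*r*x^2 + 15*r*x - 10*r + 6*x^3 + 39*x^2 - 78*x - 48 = 4*r^2 + 4*r + 6*x^3 + x^2*(-5*r - 2) + x*(-r^2 + 19*r - 76) - 48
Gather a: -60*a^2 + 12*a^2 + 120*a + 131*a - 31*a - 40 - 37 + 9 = -48*a^2 + 220*a - 68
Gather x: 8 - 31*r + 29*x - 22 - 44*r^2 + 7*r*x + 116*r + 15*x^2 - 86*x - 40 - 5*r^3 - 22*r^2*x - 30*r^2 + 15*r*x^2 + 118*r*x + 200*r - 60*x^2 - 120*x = -5*r^3 - 74*r^2 + 285*r + x^2*(15*r - 45) + x*(-22*r^2 + 125*r - 177) - 54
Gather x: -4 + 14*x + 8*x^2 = 8*x^2 + 14*x - 4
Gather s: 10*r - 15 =10*r - 15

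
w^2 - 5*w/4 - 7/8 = (w - 7/4)*(w + 1/2)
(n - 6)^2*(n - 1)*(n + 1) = n^4 - 12*n^3 + 35*n^2 + 12*n - 36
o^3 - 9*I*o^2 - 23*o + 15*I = (o - 5*I)*(o - 3*I)*(o - I)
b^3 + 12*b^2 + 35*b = b*(b + 5)*(b + 7)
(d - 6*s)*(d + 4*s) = d^2 - 2*d*s - 24*s^2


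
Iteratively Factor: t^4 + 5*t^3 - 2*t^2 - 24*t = (t + 4)*(t^3 + t^2 - 6*t) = (t + 3)*(t + 4)*(t^2 - 2*t) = t*(t + 3)*(t + 4)*(t - 2)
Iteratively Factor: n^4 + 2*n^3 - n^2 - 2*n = (n + 2)*(n^3 - n) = (n + 1)*(n + 2)*(n^2 - n) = (n - 1)*(n + 1)*(n + 2)*(n)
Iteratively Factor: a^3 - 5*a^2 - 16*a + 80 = (a - 5)*(a^2 - 16) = (a - 5)*(a + 4)*(a - 4)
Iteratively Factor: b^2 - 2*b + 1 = (b - 1)*(b - 1)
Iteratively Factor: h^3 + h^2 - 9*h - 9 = (h - 3)*(h^2 + 4*h + 3) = (h - 3)*(h + 3)*(h + 1)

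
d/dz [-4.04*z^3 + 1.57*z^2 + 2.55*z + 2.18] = -12.12*z^2 + 3.14*z + 2.55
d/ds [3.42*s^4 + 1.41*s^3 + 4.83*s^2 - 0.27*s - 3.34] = 13.68*s^3 + 4.23*s^2 + 9.66*s - 0.27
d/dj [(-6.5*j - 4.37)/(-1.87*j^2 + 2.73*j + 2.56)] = (12.155*j^2 - 17.745*j - (3.74*j - 2.73)*(6.5*j + 4.37) - 16.64)/(-1.87*j^2 + 2.73*j + 2.56)^2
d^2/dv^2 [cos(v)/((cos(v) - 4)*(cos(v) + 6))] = (2*(1 - cos(v)^2)^2 - cos(v)^5 - 142*cos(v)^3 - 44*cos(v)^2 - 432*cos(v) + 94)/((cos(v) - 4)^3*(cos(v) + 6)^3)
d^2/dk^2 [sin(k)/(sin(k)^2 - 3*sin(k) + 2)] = (-(1 - cos(k)^2)^2 + 4*sin(k)*cos(k)^2 - 10*cos(k)^2 - 2)/((sin(k) - 2)^3*(sin(k) - 1)^2)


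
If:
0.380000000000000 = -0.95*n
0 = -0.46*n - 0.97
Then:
No Solution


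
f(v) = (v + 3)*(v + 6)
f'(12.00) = 33.00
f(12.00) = 270.00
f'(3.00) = 15.00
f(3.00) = 54.00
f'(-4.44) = 0.12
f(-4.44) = -2.25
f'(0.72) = 10.44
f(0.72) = 25.00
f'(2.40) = 13.80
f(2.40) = 45.36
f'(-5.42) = -1.84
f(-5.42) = -1.40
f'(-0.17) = 8.66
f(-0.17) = 16.50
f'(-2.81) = 3.38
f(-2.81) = 0.61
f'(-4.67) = -0.34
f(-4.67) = -2.22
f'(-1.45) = 6.10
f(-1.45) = 7.05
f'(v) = 2*v + 9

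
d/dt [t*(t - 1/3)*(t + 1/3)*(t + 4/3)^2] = 5*t^4 + 32*t^3/3 + 5*t^2 - 16*t/27 - 16/81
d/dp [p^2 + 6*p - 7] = 2*p + 6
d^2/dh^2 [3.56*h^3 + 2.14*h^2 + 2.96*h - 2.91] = 21.36*h + 4.28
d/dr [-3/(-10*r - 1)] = -30/(10*r + 1)^2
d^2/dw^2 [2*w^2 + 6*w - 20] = 4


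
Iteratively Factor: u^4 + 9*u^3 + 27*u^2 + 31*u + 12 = (u + 4)*(u^3 + 5*u^2 + 7*u + 3) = (u + 3)*(u + 4)*(u^2 + 2*u + 1) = (u + 1)*(u + 3)*(u + 4)*(u + 1)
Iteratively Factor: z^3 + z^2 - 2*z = (z)*(z^2 + z - 2) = z*(z - 1)*(z + 2)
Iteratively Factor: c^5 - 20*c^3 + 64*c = (c + 4)*(c^4 - 4*c^3 - 4*c^2 + 16*c) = (c - 4)*(c + 4)*(c^3 - 4*c) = (c - 4)*(c - 2)*(c + 4)*(c^2 + 2*c) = (c - 4)*(c - 2)*(c + 2)*(c + 4)*(c)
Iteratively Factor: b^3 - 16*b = (b)*(b^2 - 16) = b*(b + 4)*(b - 4)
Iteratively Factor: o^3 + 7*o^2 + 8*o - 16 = (o + 4)*(o^2 + 3*o - 4) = (o - 1)*(o + 4)*(o + 4)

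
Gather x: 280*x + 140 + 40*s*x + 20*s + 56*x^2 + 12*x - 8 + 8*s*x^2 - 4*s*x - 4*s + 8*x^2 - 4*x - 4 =16*s + x^2*(8*s + 64) + x*(36*s + 288) + 128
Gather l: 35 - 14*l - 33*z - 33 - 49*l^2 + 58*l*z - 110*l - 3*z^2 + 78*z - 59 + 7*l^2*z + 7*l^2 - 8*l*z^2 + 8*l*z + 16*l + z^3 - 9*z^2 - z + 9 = l^2*(7*z - 42) + l*(-8*z^2 + 66*z - 108) + z^3 - 12*z^2 + 44*z - 48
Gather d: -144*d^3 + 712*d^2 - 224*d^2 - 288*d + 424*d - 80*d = -144*d^3 + 488*d^2 + 56*d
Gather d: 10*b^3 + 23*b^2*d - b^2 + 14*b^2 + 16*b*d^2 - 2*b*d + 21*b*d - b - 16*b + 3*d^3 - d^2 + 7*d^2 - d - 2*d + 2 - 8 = 10*b^3 + 13*b^2 - 17*b + 3*d^3 + d^2*(16*b + 6) + d*(23*b^2 + 19*b - 3) - 6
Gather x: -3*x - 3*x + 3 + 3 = 6 - 6*x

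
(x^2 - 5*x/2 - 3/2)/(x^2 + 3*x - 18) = (x + 1/2)/(x + 6)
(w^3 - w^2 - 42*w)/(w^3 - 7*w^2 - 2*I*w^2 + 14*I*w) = (w + 6)/(w - 2*I)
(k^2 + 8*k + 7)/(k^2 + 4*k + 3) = (k + 7)/(k + 3)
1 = 1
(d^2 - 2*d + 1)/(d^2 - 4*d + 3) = (d - 1)/(d - 3)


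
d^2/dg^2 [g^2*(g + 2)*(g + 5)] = 12*g^2 + 42*g + 20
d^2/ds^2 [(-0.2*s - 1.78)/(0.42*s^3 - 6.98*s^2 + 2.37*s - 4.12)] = (-0.21168*s^5 - 0.249984*s^4 + 64.401968*s^3 - 535.117704*s^2 + 192.703416*s + 78.475132)/(0.074088*s^9 - 3.693816*s^8 + 62.641908*s^7 - 383.936048*s^6 + 425.94849*s^5 - 744.408318*s^4 + 443.632869*s^3 - 424.86882*s^2 + 120.687984*s - 69.934528)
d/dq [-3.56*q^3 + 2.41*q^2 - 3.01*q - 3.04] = -10.68*q^2 + 4.82*q - 3.01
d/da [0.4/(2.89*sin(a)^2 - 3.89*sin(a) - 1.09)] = (1.556 - 2.312*sin(a))*cos(a)/(-2.89*sin(a)^2 + 3.89*sin(a) + 1.09)^2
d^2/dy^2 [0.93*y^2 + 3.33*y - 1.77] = 1.86000000000000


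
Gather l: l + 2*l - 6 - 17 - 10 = 3*l - 33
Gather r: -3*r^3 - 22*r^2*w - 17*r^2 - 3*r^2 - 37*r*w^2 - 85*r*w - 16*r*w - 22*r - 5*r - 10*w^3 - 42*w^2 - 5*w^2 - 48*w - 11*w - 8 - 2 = -3*r^3 + r^2*(-22*w - 20) + r*(-37*w^2 - 101*w - 27) - 10*w^3 - 47*w^2 - 59*w - 10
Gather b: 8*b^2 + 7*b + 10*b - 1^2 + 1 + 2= 8*b^2 + 17*b + 2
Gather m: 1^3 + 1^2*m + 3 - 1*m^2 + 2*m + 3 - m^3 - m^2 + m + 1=-m^3 - 2*m^2 + 4*m + 8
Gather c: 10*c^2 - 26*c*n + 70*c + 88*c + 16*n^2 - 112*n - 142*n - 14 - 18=10*c^2 + c*(158 - 26*n) + 16*n^2 - 254*n - 32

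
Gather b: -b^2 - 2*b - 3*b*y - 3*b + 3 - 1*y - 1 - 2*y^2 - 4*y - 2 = -b^2 + b*(-3*y - 5) - 2*y^2 - 5*y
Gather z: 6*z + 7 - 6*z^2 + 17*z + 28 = -6*z^2 + 23*z + 35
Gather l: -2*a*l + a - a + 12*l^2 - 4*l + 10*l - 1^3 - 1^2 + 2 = 12*l^2 + l*(6 - 2*a)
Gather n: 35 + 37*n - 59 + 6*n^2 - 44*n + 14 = 6*n^2 - 7*n - 10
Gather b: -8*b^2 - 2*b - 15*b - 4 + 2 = -8*b^2 - 17*b - 2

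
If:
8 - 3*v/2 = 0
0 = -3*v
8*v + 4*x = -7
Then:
No Solution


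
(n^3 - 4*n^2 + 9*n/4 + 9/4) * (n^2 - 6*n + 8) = n^5 - 10*n^4 + 137*n^3/4 - 173*n^2/4 + 9*n/2 + 18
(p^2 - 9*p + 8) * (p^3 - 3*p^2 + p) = p^5 - 12*p^4 + 36*p^3 - 33*p^2 + 8*p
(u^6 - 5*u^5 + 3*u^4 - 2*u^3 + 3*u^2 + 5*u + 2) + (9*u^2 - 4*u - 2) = u^6 - 5*u^5 + 3*u^4 - 2*u^3 + 12*u^2 + u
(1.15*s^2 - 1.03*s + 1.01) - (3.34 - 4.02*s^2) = 5.17*s^2 - 1.03*s - 2.33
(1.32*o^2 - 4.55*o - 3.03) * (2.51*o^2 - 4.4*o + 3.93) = 3.3132*o^4 - 17.2285*o^3 + 17.6023*o^2 - 4.5495*o - 11.9079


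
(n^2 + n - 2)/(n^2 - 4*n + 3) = (n + 2)/(n - 3)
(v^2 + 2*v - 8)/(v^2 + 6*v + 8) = (v - 2)/(v + 2)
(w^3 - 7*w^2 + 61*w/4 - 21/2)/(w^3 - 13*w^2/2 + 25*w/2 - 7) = (w - 3/2)/(w - 1)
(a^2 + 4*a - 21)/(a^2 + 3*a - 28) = (a - 3)/(a - 4)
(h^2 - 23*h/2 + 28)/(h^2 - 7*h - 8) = (h - 7/2)/(h + 1)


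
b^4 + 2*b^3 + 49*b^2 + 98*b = b*(b + 2)*(b - 7*I)*(b + 7*I)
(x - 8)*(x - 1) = x^2 - 9*x + 8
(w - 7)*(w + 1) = w^2 - 6*w - 7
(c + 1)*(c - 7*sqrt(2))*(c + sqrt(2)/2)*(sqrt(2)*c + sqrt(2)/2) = sqrt(2)*c^4 - 13*c^3 + 3*sqrt(2)*c^3/2 - 39*c^2/2 - 13*sqrt(2)*c^2/2 - 21*sqrt(2)*c/2 - 13*c/2 - 7*sqrt(2)/2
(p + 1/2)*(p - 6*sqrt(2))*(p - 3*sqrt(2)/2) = p^3 - 15*sqrt(2)*p^2/2 + p^2/2 - 15*sqrt(2)*p/4 + 18*p + 9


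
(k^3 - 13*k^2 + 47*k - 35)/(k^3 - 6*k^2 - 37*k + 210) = (k - 1)/(k + 6)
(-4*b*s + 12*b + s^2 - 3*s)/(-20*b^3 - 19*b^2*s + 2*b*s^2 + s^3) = (s - 3)/(5*b^2 + 6*b*s + s^2)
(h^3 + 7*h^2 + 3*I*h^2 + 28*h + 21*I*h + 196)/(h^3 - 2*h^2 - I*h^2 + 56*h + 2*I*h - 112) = (h^2 + h*(7 - 4*I) - 28*I)/(h^2 + h*(-2 - 8*I) + 16*I)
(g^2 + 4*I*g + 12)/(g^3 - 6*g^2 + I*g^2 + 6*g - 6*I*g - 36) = (g + 6*I)/(g^2 + 3*g*(-2 + I) - 18*I)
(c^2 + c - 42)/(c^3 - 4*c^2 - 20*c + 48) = (c + 7)/(c^2 + 2*c - 8)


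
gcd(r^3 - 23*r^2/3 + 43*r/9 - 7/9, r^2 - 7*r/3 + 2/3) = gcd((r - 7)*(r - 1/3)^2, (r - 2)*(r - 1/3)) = r - 1/3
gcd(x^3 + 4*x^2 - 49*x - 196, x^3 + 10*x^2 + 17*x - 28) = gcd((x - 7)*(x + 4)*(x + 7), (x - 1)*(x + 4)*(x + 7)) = x^2 + 11*x + 28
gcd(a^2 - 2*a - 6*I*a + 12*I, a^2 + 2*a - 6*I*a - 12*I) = a - 6*I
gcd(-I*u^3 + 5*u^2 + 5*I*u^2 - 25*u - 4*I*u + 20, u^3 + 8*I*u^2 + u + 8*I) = 1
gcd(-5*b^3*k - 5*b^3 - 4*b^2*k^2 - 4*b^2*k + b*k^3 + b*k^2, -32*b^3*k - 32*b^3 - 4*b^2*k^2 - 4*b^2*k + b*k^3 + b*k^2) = b*k + b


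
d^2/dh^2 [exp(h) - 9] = exp(h)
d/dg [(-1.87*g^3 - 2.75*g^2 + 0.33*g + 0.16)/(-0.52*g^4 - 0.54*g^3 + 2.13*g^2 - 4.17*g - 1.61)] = (-0.9724*g^6 - 2.86*g^5 - 4.9533*g^4 + 16.285*g^3 + 20.0559*g^2 + 8.1734*g + 0.1359)/(0.2704*g^8 + 0.5616*g^7 - 1.9236*g^6 + 2.0364*g^5 + 10.7149*g^4 - 16.0254*g^3 + 10.5303*g^2 + 13.4274*g + 2.5921)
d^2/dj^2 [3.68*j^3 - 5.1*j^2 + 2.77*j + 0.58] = 22.08*j - 10.2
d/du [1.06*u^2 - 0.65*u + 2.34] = 2.12*u - 0.65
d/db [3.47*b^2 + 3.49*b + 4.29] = 6.94*b + 3.49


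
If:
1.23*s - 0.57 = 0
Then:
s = 0.46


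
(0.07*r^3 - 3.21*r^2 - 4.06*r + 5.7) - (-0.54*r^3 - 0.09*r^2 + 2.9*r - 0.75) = 0.61*r^3 - 3.12*r^2 - 6.96*r + 6.45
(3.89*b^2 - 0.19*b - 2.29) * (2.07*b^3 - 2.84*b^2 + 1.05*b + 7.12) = 8.0523*b^5 - 11.4409*b^4 - 0.116199999999999*b^3 + 34.0009*b^2 - 3.7573*b - 16.3048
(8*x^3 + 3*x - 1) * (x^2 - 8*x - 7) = 8*x^5 - 64*x^4 - 53*x^3 - 25*x^2 - 13*x + 7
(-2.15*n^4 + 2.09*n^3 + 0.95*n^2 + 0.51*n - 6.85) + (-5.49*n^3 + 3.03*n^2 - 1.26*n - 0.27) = -2.15*n^4 - 3.4*n^3 + 3.98*n^2 - 0.75*n - 7.12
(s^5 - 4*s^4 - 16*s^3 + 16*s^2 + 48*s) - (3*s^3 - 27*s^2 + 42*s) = s^5 - 4*s^4 - 19*s^3 + 43*s^2 + 6*s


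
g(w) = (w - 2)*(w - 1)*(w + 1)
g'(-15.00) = 734.00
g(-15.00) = -3808.00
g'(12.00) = 383.00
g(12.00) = 1430.00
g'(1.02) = -1.96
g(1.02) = -0.04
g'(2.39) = 6.58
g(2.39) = 1.84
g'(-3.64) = 53.31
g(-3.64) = -69.09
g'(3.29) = 18.31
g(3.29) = 12.67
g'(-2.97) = 37.34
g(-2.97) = -38.87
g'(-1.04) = 6.40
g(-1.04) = -0.25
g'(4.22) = 35.55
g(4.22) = 37.31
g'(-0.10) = -0.57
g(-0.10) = 2.08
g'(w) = (w - 2)*(w - 1) + (w - 2)*(w + 1) + (w - 1)*(w + 1)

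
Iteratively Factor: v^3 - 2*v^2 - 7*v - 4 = (v - 4)*(v^2 + 2*v + 1) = (v - 4)*(v + 1)*(v + 1)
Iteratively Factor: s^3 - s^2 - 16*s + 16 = (s - 4)*(s^2 + 3*s - 4) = (s - 4)*(s + 4)*(s - 1)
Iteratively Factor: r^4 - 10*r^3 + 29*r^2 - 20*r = (r - 5)*(r^3 - 5*r^2 + 4*r) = (r - 5)*(r - 4)*(r^2 - r) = (r - 5)*(r - 4)*(r - 1)*(r)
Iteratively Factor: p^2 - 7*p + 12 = (p - 4)*(p - 3)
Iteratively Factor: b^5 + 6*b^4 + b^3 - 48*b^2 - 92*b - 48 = (b + 1)*(b^4 + 5*b^3 - 4*b^2 - 44*b - 48) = (b + 1)*(b + 2)*(b^3 + 3*b^2 - 10*b - 24) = (b + 1)*(b + 2)^2*(b^2 + b - 12) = (b - 3)*(b + 1)*(b + 2)^2*(b + 4)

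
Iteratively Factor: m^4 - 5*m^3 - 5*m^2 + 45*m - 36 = (m + 3)*(m^3 - 8*m^2 + 19*m - 12) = (m - 3)*(m + 3)*(m^2 - 5*m + 4) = (m - 4)*(m - 3)*(m + 3)*(m - 1)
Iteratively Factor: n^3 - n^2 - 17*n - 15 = (n + 1)*(n^2 - 2*n - 15) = (n - 5)*(n + 1)*(n + 3)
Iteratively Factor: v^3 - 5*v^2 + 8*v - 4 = (v - 1)*(v^2 - 4*v + 4) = (v - 2)*(v - 1)*(v - 2)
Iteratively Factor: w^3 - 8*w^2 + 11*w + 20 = (w + 1)*(w^2 - 9*w + 20) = (w - 5)*(w + 1)*(w - 4)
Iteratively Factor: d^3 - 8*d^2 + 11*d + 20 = (d - 4)*(d^2 - 4*d - 5) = (d - 4)*(d + 1)*(d - 5)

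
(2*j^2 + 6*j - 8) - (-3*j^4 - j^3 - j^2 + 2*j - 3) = 3*j^4 + j^3 + 3*j^2 + 4*j - 5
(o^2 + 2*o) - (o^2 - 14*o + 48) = 16*o - 48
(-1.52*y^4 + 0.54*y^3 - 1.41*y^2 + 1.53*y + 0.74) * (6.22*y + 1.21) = -9.4544*y^5 + 1.5196*y^4 - 8.1168*y^3 + 7.8105*y^2 + 6.4541*y + 0.8954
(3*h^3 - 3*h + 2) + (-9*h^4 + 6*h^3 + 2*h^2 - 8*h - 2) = -9*h^4 + 9*h^3 + 2*h^2 - 11*h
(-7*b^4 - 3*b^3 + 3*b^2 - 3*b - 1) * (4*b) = -28*b^5 - 12*b^4 + 12*b^3 - 12*b^2 - 4*b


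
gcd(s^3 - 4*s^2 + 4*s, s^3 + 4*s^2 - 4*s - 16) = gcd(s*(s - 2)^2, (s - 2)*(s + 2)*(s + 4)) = s - 2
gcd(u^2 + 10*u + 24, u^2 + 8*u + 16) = u + 4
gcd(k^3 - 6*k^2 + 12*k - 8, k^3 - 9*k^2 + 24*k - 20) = k^2 - 4*k + 4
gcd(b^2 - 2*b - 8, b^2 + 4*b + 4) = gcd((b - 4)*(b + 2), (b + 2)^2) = b + 2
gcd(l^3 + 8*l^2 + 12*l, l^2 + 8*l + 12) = l^2 + 8*l + 12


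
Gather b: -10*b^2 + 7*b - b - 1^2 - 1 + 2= -10*b^2 + 6*b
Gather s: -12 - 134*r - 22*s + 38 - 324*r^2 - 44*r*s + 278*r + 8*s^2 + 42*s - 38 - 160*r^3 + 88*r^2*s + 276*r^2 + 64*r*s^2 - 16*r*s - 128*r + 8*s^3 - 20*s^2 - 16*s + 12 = -160*r^3 - 48*r^2 + 16*r + 8*s^3 + s^2*(64*r - 12) + s*(88*r^2 - 60*r + 4)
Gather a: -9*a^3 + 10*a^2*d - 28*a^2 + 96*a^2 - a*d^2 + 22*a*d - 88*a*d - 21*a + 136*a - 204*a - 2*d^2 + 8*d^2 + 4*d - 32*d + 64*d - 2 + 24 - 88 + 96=-9*a^3 + a^2*(10*d + 68) + a*(-d^2 - 66*d - 89) + 6*d^2 + 36*d + 30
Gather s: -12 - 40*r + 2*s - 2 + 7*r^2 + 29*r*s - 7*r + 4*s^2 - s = 7*r^2 - 47*r + 4*s^2 + s*(29*r + 1) - 14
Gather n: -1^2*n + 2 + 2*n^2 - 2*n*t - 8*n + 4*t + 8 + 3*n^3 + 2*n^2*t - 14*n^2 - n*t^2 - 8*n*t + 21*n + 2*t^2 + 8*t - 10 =3*n^3 + n^2*(2*t - 12) + n*(-t^2 - 10*t + 12) + 2*t^2 + 12*t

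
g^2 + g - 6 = (g - 2)*(g + 3)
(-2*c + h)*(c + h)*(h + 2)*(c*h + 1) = -2*c^3*h^2 - 4*c^3*h - c^2*h^3 - 2*c^2*h^2 - 2*c^2*h - 4*c^2 + c*h^4 + 2*c*h^3 - c*h^2 - 2*c*h + h^3 + 2*h^2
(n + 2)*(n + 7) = n^2 + 9*n + 14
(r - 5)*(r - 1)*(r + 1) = r^3 - 5*r^2 - r + 5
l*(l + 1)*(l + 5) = l^3 + 6*l^2 + 5*l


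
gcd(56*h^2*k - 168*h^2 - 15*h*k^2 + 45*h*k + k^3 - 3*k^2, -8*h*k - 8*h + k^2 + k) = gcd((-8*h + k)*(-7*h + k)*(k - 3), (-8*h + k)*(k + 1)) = 8*h - k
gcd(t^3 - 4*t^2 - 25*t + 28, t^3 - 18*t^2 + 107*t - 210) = t - 7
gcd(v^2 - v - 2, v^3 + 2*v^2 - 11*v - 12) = v + 1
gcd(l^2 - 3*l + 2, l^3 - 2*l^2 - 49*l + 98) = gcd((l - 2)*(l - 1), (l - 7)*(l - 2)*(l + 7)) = l - 2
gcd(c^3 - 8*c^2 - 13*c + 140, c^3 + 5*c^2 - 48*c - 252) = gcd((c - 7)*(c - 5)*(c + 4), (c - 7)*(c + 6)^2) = c - 7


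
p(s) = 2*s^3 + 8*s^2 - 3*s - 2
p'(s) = 6*s^2 + 16*s - 3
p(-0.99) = 6.87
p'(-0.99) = -12.96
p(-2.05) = 20.54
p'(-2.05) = -10.58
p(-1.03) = 7.39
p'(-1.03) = -13.11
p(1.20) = 9.38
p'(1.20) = 24.84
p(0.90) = 3.24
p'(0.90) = 16.26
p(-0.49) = 1.16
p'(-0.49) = -9.40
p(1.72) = 26.68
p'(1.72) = 42.27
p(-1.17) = 9.26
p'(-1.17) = -13.51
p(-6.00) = -128.00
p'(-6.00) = 117.00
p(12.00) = 4570.00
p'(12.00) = 1053.00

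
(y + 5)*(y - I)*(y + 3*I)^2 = y^4 + 5*y^3 + 5*I*y^3 - 3*y^2 + 25*I*y^2 - 15*y + 9*I*y + 45*I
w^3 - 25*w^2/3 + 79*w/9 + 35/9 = (w - 7)*(w - 5/3)*(w + 1/3)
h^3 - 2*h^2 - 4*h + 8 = (h - 2)^2*(h + 2)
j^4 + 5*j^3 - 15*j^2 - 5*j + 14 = (j - 2)*(j - 1)*(j + 1)*(j + 7)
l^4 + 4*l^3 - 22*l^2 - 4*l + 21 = (l - 3)*(l - 1)*(l + 1)*(l + 7)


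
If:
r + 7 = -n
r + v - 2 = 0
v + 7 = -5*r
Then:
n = -19/4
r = -9/4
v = 17/4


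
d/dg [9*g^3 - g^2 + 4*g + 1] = 27*g^2 - 2*g + 4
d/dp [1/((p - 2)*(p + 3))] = (-2*p - 1)/(p^4 + 2*p^3 - 11*p^2 - 12*p + 36)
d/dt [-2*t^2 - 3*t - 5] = -4*t - 3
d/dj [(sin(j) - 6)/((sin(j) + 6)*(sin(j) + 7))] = (12*sin(j) + cos(j)^2 + 119)*cos(j)/((sin(j) + 6)^2*(sin(j) + 7)^2)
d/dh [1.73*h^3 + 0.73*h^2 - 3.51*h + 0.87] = 5.19*h^2 + 1.46*h - 3.51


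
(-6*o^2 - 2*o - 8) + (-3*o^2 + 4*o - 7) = -9*o^2 + 2*o - 15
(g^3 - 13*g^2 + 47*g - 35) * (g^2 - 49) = g^5 - 13*g^4 - 2*g^3 + 602*g^2 - 2303*g + 1715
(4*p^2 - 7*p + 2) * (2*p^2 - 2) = 8*p^4 - 14*p^3 - 4*p^2 + 14*p - 4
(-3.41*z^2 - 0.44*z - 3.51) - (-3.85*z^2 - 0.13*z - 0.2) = 0.44*z^2 - 0.31*z - 3.31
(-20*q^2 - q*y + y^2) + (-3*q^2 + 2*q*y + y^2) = -23*q^2 + q*y + 2*y^2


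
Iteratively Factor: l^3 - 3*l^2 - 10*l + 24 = (l - 2)*(l^2 - l - 12) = (l - 2)*(l + 3)*(l - 4)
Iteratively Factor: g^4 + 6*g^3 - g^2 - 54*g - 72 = (g - 3)*(g^3 + 9*g^2 + 26*g + 24) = (g - 3)*(g + 3)*(g^2 + 6*g + 8) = (g - 3)*(g + 2)*(g + 3)*(g + 4)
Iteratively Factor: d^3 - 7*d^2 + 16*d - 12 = (d - 3)*(d^2 - 4*d + 4) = (d - 3)*(d - 2)*(d - 2)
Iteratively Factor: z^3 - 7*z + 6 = (z - 1)*(z^2 + z - 6) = (z - 1)*(z + 3)*(z - 2)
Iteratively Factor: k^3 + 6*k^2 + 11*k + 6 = (k + 1)*(k^2 + 5*k + 6) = (k + 1)*(k + 3)*(k + 2)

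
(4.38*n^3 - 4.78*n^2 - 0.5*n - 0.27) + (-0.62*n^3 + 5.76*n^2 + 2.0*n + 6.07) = 3.76*n^3 + 0.98*n^2 + 1.5*n + 5.8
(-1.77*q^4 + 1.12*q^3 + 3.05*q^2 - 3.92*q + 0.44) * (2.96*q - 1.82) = -5.2392*q^5 + 6.5366*q^4 + 6.9896*q^3 - 17.1542*q^2 + 8.4368*q - 0.8008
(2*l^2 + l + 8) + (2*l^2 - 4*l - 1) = 4*l^2 - 3*l + 7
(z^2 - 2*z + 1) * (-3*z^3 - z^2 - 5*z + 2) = -3*z^5 + 5*z^4 - 6*z^3 + 11*z^2 - 9*z + 2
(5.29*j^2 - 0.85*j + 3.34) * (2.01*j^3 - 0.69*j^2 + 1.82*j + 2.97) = 10.6329*j^5 - 5.3586*j^4 + 16.9277*j^3 + 11.8597*j^2 + 3.5543*j + 9.9198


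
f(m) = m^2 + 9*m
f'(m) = 2*m + 9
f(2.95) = 35.25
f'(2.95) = 14.90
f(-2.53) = -16.37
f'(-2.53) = 3.94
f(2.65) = 30.87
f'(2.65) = 14.30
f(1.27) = 13.04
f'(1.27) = 11.54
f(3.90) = 50.31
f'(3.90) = 16.80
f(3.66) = 46.34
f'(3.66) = 16.32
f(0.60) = 5.76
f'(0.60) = 10.20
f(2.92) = 34.81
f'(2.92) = 14.84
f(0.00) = 0.00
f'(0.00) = 9.00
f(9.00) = 162.00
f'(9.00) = 27.00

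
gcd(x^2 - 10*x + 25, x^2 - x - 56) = 1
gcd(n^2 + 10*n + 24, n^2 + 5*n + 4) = n + 4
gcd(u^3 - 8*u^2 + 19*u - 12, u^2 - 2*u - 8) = u - 4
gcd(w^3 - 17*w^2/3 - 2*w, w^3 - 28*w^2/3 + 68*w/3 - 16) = w - 6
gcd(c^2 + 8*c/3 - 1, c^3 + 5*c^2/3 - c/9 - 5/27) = c - 1/3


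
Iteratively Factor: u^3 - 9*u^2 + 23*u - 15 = (u - 3)*(u^2 - 6*u + 5) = (u - 5)*(u - 3)*(u - 1)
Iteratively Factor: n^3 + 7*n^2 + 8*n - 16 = (n + 4)*(n^2 + 3*n - 4) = (n - 1)*(n + 4)*(n + 4)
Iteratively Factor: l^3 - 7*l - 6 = (l + 1)*(l^2 - l - 6) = (l + 1)*(l + 2)*(l - 3)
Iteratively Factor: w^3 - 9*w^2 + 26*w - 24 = (w - 4)*(w^2 - 5*w + 6) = (w - 4)*(w - 2)*(w - 3)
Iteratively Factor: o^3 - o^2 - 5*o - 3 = (o - 3)*(o^2 + 2*o + 1) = (o - 3)*(o + 1)*(o + 1)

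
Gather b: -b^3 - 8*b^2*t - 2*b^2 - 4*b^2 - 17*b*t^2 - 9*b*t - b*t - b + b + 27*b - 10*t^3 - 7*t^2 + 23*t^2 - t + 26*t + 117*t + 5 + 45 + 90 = -b^3 + b^2*(-8*t - 6) + b*(-17*t^2 - 10*t + 27) - 10*t^3 + 16*t^2 + 142*t + 140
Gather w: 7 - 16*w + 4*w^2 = 4*w^2 - 16*w + 7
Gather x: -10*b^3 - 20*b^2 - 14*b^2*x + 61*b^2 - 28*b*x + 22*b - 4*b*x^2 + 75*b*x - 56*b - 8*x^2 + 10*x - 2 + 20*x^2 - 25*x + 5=-10*b^3 + 41*b^2 - 34*b + x^2*(12 - 4*b) + x*(-14*b^2 + 47*b - 15) + 3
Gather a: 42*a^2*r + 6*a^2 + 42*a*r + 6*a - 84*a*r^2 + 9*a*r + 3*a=a^2*(42*r + 6) + a*(-84*r^2 + 51*r + 9)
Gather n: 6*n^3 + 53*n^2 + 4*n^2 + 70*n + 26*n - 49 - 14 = 6*n^3 + 57*n^2 + 96*n - 63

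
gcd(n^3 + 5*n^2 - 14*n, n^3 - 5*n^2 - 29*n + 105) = 1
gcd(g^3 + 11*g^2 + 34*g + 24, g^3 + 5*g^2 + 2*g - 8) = g + 4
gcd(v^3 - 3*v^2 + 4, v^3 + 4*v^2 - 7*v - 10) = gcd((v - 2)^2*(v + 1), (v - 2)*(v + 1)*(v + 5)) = v^2 - v - 2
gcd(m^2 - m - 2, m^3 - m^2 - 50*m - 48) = m + 1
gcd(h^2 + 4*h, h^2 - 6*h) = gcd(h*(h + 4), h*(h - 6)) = h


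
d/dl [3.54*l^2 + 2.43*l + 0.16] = 7.08*l + 2.43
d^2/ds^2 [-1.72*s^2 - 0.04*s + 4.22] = -3.44000000000000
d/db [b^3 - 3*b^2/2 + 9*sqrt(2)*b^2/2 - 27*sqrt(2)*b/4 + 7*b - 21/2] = 3*b^2 - 3*b + 9*sqrt(2)*b - 27*sqrt(2)/4 + 7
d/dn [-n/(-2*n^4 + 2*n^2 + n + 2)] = (2*n^4 - 2*n^2 + n*(-8*n^3 + 4*n + 1) - n - 2)/(-2*n^4 + 2*n^2 + n + 2)^2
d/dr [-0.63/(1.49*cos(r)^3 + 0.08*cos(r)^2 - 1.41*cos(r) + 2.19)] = (-2.8161*cos(r)^2 - 0.1008*cos(r) + 0.8883)*sin(r)/(1.49*cos(r)^3 + 0.08*cos(r)^2 - 1.41*cos(r) + 2.19)^2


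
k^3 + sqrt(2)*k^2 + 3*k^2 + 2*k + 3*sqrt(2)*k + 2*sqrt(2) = (k + 1)*(k + 2)*(k + sqrt(2))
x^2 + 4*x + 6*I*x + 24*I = (x + 4)*(x + 6*I)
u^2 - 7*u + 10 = (u - 5)*(u - 2)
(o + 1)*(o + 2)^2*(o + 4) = o^4 + 9*o^3 + 28*o^2 + 36*o + 16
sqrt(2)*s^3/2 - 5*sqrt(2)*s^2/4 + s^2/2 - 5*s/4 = s*(s - 5/2)*(sqrt(2)*s/2 + 1/2)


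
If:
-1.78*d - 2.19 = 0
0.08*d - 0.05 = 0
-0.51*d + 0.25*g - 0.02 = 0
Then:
No Solution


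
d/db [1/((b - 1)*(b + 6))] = (-2*b - 5)/(b^4 + 10*b^3 + 13*b^2 - 60*b + 36)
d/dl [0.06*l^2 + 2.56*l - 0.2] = 0.12*l + 2.56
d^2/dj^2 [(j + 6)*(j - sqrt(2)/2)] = 2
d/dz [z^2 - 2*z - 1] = 2*z - 2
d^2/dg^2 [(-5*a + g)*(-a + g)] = 2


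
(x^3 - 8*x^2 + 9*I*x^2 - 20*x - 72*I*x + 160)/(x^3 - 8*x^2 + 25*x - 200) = (x + 4*I)/(x - 5*I)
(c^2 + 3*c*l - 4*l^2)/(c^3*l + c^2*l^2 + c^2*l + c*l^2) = (c^2 + 3*c*l - 4*l^2)/(c*l*(c^2 + c*l + c + l))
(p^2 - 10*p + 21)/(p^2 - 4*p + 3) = (p - 7)/(p - 1)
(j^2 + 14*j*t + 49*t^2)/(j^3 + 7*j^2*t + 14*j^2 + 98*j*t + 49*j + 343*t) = (j + 7*t)/(j^2 + 14*j + 49)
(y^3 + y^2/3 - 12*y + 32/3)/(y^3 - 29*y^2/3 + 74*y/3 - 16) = (y + 4)/(y - 6)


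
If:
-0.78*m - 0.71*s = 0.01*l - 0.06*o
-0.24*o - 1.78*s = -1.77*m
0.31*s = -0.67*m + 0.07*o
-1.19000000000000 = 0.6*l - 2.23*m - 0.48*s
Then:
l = -1.54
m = 0.12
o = 1.09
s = -0.02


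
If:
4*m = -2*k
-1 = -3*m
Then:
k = -2/3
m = 1/3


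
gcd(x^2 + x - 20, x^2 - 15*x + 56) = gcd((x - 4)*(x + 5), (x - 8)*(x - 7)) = 1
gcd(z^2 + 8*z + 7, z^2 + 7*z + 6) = z + 1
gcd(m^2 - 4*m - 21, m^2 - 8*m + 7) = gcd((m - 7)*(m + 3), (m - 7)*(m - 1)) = m - 7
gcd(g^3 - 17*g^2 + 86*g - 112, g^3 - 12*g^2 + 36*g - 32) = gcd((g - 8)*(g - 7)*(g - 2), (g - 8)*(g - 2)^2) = g^2 - 10*g + 16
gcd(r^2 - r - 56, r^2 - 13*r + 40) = r - 8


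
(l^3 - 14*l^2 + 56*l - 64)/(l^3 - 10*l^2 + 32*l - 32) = (l - 8)/(l - 4)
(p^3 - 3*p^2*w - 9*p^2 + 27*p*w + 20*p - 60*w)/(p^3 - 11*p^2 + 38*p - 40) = (p - 3*w)/(p - 2)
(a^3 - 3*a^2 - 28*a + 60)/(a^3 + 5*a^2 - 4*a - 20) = (a - 6)/(a + 2)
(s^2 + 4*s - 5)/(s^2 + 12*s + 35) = (s - 1)/(s + 7)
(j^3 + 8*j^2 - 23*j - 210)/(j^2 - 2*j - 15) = (j^2 + 13*j + 42)/(j + 3)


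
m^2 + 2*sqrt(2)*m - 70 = (m - 5*sqrt(2))*(m + 7*sqrt(2))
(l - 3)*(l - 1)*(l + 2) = l^3 - 2*l^2 - 5*l + 6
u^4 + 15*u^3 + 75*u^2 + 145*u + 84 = (u + 1)*(u + 3)*(u + 4)*(u + 7)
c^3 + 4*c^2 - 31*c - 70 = (c - 5)*(c + 2)*(c + 7)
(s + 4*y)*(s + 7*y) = s^2 + 11*s*y + 28*y^2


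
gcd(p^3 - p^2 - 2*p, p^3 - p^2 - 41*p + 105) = 1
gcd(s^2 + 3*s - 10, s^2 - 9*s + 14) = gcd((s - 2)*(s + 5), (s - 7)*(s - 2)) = s - 2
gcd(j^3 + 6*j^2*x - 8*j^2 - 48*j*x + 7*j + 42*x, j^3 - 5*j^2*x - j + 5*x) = j - 1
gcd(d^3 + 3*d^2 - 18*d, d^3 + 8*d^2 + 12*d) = d^2 + 6*d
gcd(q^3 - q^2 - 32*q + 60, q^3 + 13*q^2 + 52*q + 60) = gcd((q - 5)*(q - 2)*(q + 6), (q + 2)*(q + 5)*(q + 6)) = q + 6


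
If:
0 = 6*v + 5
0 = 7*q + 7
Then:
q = -1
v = -5/6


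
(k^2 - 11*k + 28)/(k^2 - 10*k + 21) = (k - 4)/(k - 3)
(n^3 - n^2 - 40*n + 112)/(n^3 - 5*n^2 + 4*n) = (n^2 + 3*n - 28)/(n*(n - 1))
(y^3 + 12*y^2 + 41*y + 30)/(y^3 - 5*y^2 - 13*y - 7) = (y^2 + 11*y + 30)/(y^2 - 6*y - 7)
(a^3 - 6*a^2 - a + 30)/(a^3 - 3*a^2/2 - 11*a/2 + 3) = 2*(a - 5)/(2*a - 1)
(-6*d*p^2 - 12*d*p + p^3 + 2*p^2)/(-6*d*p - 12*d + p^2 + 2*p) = p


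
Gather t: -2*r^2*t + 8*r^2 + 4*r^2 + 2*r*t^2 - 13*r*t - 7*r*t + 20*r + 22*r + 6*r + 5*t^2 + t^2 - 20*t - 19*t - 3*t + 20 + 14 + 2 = 12*r^2 + 48*r + t^2*(2*r + 6) + t*(-2*r^2 - 20*r - 42) + 36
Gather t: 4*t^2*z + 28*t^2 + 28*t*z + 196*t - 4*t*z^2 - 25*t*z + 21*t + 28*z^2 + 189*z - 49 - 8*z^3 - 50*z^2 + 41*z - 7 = t^2*(4*z + 28) + t*(-4*z^2 + 3*z + 217) - 8*z^3 - 22*z^2 + 230*z - 56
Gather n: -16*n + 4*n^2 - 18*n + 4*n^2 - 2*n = 8*n^2 - 36*n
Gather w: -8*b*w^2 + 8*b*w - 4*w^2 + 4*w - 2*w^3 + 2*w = -2*w^3 + w^2*(-8*b - 4) + w*(8*b + 6)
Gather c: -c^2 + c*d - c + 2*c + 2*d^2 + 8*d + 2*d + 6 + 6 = -c^2 + c*(d + 1) + 2*d^2 + 10*d + 12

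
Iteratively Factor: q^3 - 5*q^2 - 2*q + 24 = (q + 2)*(q^2 - 7*q + 12) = (q - 3)*(q + 2)*(q - 4)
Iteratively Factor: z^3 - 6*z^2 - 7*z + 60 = (z - 4)*(z^2 - 2*z - 15) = (z - 5)*(z - 4)*(z + 3)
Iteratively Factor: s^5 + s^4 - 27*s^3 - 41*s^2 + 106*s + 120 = (s + 1)*(s^4 - 27*s^2 - 14*s + 120) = (s - 2)*(s + 1)*(s^3 + 2*s^2 - 23*s - 60) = (s - 5)*(s - 2)*(s + 1)*(s^2 + 7*s + 12) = (s - 5)*(s - 2)*(s + 1)*(s + 3)*(s + 4)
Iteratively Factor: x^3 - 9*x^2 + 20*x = (x)*(x^2 - 9*x + 20) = x*(x - 4)*(x - 5)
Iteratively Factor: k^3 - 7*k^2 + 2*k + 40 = (k - 4)*(k^2 - 3*k - 10) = (k - 5)*(k - 4)*(k + 2)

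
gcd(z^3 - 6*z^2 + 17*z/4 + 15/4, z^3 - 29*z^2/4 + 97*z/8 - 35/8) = z - 5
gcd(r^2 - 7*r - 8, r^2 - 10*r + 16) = r - 8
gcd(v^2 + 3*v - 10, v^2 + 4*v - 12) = v - 2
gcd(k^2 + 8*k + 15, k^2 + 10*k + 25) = k + 5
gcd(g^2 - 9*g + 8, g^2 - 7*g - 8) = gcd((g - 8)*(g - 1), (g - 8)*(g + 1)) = g - 8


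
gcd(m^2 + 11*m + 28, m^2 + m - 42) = m + 7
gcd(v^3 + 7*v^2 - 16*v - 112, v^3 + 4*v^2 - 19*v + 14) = v + 7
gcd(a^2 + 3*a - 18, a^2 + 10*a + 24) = a + 6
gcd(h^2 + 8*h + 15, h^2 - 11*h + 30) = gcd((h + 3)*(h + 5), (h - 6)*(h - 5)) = 1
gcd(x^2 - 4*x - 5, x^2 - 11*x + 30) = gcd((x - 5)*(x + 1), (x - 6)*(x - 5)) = x - 5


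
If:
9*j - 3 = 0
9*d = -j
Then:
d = -1/27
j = 1/3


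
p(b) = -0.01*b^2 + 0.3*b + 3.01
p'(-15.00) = 0.60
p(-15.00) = -3.74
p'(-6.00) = 0.42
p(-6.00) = 0.85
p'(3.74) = 0.23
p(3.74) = 3.99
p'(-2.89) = 0.36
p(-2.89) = 2.06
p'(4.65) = 0.21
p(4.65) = 4.19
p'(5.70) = 0.19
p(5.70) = 4.40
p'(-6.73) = 0.43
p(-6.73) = 0.54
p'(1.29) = 0.27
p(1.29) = 3.38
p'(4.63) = 0.21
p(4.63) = 4.18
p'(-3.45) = 0.37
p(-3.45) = 1.86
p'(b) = 0.3 - 0.02*b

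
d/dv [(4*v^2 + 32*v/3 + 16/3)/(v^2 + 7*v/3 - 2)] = 4*(-3*v^2 - 60*v - 76)/(9*v^4 + 42*v^3 + 13*v^2 - 84*v + 36)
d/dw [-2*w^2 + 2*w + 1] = 2 - 4*w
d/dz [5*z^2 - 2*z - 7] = 10*z - 2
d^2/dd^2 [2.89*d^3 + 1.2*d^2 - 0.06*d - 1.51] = 17.34*d + 2.4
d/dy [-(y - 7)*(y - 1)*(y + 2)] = -3*y^2 + 12*y + 9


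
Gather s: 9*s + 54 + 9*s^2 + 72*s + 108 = 9*s^2 + 81*s + 162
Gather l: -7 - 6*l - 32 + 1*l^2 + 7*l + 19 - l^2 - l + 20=0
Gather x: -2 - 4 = -6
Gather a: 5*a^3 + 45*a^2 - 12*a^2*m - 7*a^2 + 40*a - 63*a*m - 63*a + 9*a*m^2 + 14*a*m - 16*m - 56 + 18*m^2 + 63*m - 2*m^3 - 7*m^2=5*a^3 + a^2*(38 - 12*m) + a*(9*m^2 - 49*m - 23) - 2*m^3 + 11*m^2 + 47*m - 56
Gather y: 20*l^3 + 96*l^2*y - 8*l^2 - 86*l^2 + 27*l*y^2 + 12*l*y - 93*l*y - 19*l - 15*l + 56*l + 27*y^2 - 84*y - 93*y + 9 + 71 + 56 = 20*l^3 - 94*l^2 + 22*l + y^2*(27*l + 27) + y*(96*l^2 - 81*l - 177) + 136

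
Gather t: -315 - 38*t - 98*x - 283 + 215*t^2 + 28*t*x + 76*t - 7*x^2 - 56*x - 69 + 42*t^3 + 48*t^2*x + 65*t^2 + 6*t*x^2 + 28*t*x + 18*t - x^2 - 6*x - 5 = 42*t^3 + t^2*(48*x + 280) + t*(6*x^2 + 56*x + 56) - 8*x^2 - 160*x - 672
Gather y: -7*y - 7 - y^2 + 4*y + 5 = -y^2 - 3*y - 2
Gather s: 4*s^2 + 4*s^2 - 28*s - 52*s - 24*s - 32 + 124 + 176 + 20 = 8*s^2 - 104*s + 288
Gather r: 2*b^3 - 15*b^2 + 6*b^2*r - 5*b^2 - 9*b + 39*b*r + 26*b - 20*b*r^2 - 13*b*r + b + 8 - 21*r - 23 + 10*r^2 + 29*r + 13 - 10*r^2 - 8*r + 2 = 2*b^3 - 20*b^2 - 20*b*r^2 + 18*b + r*(6*b^2 + 26*b)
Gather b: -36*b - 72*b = -108*b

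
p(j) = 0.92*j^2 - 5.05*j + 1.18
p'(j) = 1.84*j - 5.05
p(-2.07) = 15.58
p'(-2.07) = -8.86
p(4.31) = -3.50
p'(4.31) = 2.88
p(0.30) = -0.25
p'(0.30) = -4.50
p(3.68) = -4.94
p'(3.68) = 1.72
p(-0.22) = 2.34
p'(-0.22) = -5.45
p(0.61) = -1.56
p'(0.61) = -3.93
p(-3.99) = 35.98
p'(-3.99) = -12.39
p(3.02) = -5.68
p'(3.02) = 0.51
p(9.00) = 30.25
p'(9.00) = 11.51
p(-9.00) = 121.15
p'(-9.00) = -21.61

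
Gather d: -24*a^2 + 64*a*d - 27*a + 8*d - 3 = -24*a^2 - 27*a + d*(64*a + 8) - 3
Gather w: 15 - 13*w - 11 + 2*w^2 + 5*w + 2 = 2*w^2 - 8*w + 6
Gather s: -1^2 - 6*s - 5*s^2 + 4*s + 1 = -5*s^2 - 2*s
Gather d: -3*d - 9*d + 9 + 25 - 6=28 - 12*d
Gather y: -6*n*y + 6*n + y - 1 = 6*n + y*(1 - 6*n) - 1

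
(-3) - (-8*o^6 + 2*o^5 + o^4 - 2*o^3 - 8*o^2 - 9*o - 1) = 8*o^6 - 2*o^5 - o^4 + 2*o^3 + 8*o^2 + 9*o - 2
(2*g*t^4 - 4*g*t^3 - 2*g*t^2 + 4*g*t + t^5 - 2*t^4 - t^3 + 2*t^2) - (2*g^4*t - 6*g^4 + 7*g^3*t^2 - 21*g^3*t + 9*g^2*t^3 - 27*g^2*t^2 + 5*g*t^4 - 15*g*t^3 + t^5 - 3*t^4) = -2*g^4*t + 6*g^4 - 7*g^3*t^2 + 21*g^3*t - 9*g^2*t^3 + 27*g^2*t^2 - 3*g*t^4 + 11*g*t^3 - 2*g*t^2 + 4*g*t + t^4 - t^3 + 2*t^2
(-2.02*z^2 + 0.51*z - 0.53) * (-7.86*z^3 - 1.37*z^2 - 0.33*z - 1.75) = 15.8772*z^5 - 1.2412*z^4 + 4.1337*z^3 + 4.0928*z^2 - 0.7176*z + 0.9275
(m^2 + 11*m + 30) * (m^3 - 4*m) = m^5 + 11*m^4 + 26*m^3 - 44*m^2 - 120*m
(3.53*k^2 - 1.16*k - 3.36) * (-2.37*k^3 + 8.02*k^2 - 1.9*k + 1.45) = -8.3661*k^5 + 31.0598*k^4 - 8.047*k^3 - 19.6247*k^2 + 4.702*k - 4.872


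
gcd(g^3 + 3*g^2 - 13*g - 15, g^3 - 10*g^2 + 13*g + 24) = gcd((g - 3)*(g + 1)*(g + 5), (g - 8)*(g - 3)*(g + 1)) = g^2 - 2*g - 3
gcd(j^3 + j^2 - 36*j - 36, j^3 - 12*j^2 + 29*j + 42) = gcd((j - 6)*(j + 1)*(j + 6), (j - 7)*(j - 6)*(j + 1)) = j^2 - 5*j - 6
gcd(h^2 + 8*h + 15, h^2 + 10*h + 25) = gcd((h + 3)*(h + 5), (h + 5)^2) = h + 5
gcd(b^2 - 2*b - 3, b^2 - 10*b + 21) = b - 3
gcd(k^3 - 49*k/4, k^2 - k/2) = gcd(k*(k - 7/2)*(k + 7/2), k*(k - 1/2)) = k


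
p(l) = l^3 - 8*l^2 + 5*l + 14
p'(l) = 3*l^2 - 16*l + 5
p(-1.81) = -27.19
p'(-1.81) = 43.79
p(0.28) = 14.79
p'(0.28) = 0.76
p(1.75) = 3.61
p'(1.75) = -13.81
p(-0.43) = 10.29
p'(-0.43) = 12.43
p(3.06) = -16.96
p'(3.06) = -15.87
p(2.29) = -4.49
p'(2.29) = -15.91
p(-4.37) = -244.08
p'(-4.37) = 132.21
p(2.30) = -4.65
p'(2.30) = -15.93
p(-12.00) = -2926.00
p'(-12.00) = 629.00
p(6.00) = -28.00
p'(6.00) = 17.00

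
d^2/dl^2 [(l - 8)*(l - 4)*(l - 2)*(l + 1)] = 12*l^2 - 78*l + 84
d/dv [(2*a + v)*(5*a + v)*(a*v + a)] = a*(10*a^2 + 14*a*v + 7*a + 3*v^2 + 2*v)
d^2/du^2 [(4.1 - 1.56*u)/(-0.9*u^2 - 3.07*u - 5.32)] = ((1.56*u - 4.1)*(1.8*u + 3.07)*(3.6*u + 6.14) - (8.424*u + 2.1984)*(0.9*u^2 + 3.07*u + 5.32))/(0.9*u^2 + 3.07*u + 5.32)^3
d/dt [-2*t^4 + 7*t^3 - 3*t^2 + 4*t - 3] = -8*t^3 + 21*t^2 - 6*t + 4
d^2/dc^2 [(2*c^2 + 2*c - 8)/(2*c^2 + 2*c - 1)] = 84*(-2*c^2 - 2*c - 1)/(8*c^6 + 24*c^5 + 12*c^4 - 16*c^3 - 6*c^2 + 6*c - 1)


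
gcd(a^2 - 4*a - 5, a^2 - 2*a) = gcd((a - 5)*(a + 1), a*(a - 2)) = 1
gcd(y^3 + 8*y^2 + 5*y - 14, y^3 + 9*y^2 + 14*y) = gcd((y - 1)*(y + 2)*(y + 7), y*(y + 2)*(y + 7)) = y^2 + 9*y + 14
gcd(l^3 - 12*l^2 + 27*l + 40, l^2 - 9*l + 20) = l - 5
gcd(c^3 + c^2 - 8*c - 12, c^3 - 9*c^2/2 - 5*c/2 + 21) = c^2 - c - 6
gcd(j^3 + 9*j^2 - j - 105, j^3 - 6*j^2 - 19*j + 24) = 1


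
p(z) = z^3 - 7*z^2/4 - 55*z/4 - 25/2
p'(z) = 3*z^2 - 7*z/2 - 55/4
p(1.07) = -27.99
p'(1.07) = -14.06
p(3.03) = -42.41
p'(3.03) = 3.19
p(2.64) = -42.60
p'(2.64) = -2.08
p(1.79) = -36.98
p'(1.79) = -10.40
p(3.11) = -42.11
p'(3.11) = 4.38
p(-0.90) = -2.27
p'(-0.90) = -8.17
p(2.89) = -42.72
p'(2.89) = 1.19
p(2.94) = -42.64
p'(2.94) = 1.89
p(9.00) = 451.00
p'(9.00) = 197.75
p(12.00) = 1298.50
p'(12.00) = 376.25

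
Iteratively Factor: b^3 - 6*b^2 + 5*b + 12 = (b + 1)*(b^2 - 7*b + 12) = (b - 3)*(b + 1)*(b - 4)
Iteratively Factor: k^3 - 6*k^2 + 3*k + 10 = (k - 2)*(k^2 - 4*k - 5) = (k - 5)*(k - 2)*(k + 1)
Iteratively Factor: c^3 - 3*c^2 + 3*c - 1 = (c - 1)*(c^2 - 2*c + 1) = (c - 1)^2*(c - 1)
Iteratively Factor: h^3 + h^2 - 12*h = (h + 4)*(h^2 - 3*h) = h*(h + 4)*(h - 3)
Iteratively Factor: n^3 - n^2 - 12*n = (n - 4)*(n^2 + 3*n) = n*(n - 4)*(n + 3)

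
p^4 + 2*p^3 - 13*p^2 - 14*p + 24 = (p - 3)*(p - 1)*(p + 2)*(p + 4)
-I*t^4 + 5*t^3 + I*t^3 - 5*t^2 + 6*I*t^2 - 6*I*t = t*(t + 2*I)*(t + 3*I)*(-I*t + I)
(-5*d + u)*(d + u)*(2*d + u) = -10*d^3 - 13*d^2*u - 2*d*u^2 + u^3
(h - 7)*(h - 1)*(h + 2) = h^3 - 6*h^2 - 9*h + 14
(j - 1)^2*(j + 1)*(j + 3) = j^4 + 2*j^3 - 4*j^2 - 2*j + 3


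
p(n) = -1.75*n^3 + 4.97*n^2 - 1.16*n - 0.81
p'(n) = -5.25*n^2 + 9.94*n - 1.16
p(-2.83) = 81.94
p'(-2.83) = -71.34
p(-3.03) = 97.02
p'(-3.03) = -79.48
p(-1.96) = 33.73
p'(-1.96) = -40.81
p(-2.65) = 69.73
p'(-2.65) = -64.37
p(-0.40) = 0.56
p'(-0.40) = -5.98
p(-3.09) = 101.86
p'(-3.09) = -82.00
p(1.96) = 2.83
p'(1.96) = -1.85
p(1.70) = 2.98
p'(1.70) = 0.57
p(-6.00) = 563.07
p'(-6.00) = -249.80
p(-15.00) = 7041.09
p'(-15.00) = -1331.51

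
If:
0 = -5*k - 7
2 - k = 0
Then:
No Solution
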